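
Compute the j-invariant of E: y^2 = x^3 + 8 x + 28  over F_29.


Delta = -16(4 a^3 + 27 b^2) mod 29 = 5
-1728 * (4 a)^3 = -1728 * (4*8)^3 mod 29 = 5
j = 5 * 5^(-1) mod 29 = 1

j = 1 (mod 29)


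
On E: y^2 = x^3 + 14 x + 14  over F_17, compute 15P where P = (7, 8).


k = 15 = 1111_2 (binary, LSB first: 1111)
Double-and-add from P = (7, 8):
  bit 0 = 1: acc = O + (7, 8) = (7, 8)
  bit 1 = 1: acc = (7, 8) + (16, 13) = (9, 6)
  bit 2 = 1: acc = (9, 6) + (2, 4) = (4, 10)
  bit 3 = 1: acc = (4, 10) + (14, 8) = (14, 9)

15P = (14, 9)


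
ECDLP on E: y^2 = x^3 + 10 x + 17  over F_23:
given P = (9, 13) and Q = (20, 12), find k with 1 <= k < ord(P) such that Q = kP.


Enumerate multiples of P until we hit Q = (20, 12):
  1P = (9, 13)
  2P = (5, 10)
  3P = (11, 20)
  4P = (21, 14)
  5P = (20, 11)
  6P = (10, 6)
  7P = (7, 19)
  8P = (16, 8)
  9P = (14, 7)
  10P = (18, 7)
  11P = (22, 11)
  12P = (4, 11)
  13P = (12, 18)
  14P = (15, 0)
  15P = (12, 5)
  16P = (4, 12)
  17P = (22, 12)
  18P = (18, 16)
  19P = (14, 16)
  20P = (16, 15)
  21P = (7, 4)
  22P = (10, 17)
  23P = (20, 12)
Match found at i = 23.

k = 23


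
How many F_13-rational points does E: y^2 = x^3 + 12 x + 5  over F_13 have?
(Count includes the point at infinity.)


For each x in F_13, count y with y^2 = x^3 + 12 x + 5 mod 13:
  x = 3: RHS = 3, y in [4, 9]  -> 2 point(s)
  x = 4: RHS = 0, y in [0]  -> 1 point(s)
  x = 7: RHS = 3, y in [4, 9]  -> 2 point(s)
  x = 9: RHS = 10, y in [6, 7]  -> 2 point(s)
  x = 11: RHS = 12, y in [5, 8]  -> 2 point(s)
Affine points: 9. Add the point at infinity: total = 10.

#E(F_13) = 10


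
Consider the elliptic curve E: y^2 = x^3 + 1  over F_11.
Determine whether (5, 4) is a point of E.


Check whether y^2 = x^3 + 0 x + 1 (mod 11) for (x, y) = (5, 4).
LHS: y^2 = 4^2 mod 11 = 5
RHS: x^3 + 0 x + 1 = 5^3 + 0*5 + 1 mod 11 = 5
LHS = RHS

Yes, on the curve


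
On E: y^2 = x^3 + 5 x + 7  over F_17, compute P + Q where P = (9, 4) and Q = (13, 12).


P != Q, so use the chord formula.
s = (y2 - y1) / (x2 - x1) = (8) / (4) mod 17 = 2
x3 = s^2 - x1 - x2 mod 17 = 2^2 - 9 - 13 = 16
y3 = s (x1 - x3) - y1 mod 17 = 2 * (9 - 16) - 4 = 16

P + Q = (16, 16)


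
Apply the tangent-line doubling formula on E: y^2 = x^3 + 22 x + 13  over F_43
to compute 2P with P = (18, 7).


Doubling: s = (3 x1^2 + a) / (2 y1)
s = (3*18^2 + 22) / (2*7) mod 43 = 28
x3 = s^2 - 2 x1 mod 43 = 28^2 - 2*18 = 17
y3 = s (x1 - x3) - y1 mod 43 = 28 * (18 - 17) - 7 = 21

2P = (17, 21)


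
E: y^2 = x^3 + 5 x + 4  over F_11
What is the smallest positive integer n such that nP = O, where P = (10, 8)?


Compute successive multiples of P until we hit O:
  1P = (10, 8)
  2P = (5, 0)
  3P = (10, 3)
  4P = O

ord(P) = 4


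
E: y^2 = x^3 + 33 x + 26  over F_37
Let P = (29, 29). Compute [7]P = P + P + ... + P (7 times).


k = 7 = 111_2 (binary, LSB first: 111)
Double-and-add from P = (29, 29):
  bit 0 = 1: acc = O + (29, 29) = (29, 29)
  bit 1 = 1: acc = (29, 29) + (13, 5) = (25, 14)
  bit 2 = 1: acc = (25, 14) + (4, 0) = (29, 8)

7P = (29, 8)


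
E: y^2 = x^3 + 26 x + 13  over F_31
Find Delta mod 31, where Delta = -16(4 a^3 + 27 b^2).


4 a^3 + 27 b^2 = 4*26^3 + 27*13^2 = 70304 + 4563 = 74867
Delta = -16 * (74867) = -1197872
Delta mod 31 = 30

Delta = 30 (mod 31)


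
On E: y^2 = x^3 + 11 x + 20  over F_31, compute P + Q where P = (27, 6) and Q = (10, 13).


P != Q, so use the chord formula.
s = (y2 - y1) / (x2 - x1) = (7) / (14) mod 31 = 16
x3 = s^2 - x1 - x2 mod 31 = 16^2 - 27 - 10 = 2
y3 = s (x1 - x3) - y1 mod 31 = 16 * (27 - 2) - 6 = 22

P + Q = (2, 22)


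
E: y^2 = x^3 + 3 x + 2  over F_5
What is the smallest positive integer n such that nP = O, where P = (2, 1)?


Compute successive multiples of P until we hit O:
  1P = (2, 1)
  2P = (1, 4)
  3P = (1, 1)
  4P = (2, 4)
  5P = O

ord(P) = 5


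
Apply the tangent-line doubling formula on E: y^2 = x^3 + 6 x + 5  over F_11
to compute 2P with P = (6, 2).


Doubling: s = (3 x1^2 + a) / (2 y1)
s = (3*6^2 + 6) / (2*2) mod 11 = 1
x3 = s^2 - 2 x1 mod 11 = 1^2 - 2*6 = 0
y3 = s (x1 - x3) - y1 mod 11 = 1 * (6 - 0) - 2 = 4

2P = (0, 4)


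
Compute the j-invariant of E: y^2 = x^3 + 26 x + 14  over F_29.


Delta = -16(4 a^3 + 27 b^2) mod 29 = 25
-1728 * (4 a)^3 = -1728 * (4*26)^3 mod 29 = 28
j = 28 * 25^(-1) mod 29 = 22

j = 22 (mod 29)


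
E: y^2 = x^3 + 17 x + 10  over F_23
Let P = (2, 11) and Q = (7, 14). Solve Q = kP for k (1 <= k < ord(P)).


Enumerate multiples of P until we hit Q = (7, 14):
  1P = (2, 11)
  2P = (9, 8)
  3P = (15, 11)
  4P = (6, 12)
  5P = (5, 17)
  6P = (20, 22)
  7P = (4, 21)
  8P = (19, 19)
  9P = (14, 5)
  10P = (13, 6)
  11P = (16, 10)
  12P = (7, 14)
Match found at i = 12.

k = 12


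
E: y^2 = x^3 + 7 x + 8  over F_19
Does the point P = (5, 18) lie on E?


Check whether y^2 = x^3 + 7 x + 8 (mod 19) for (x, y) = (5, 18).
LHS: y^2 = 18^2 mod 19 = 1
RHS: x^3 + 7 x + 8 = 5^3 + 7*5 + 8 mod 19 = 16
LHS != RHS

No, not on the curve


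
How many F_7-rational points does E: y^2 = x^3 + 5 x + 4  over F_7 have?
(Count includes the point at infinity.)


For each x in F_7, count y with y^2 = x^3 + 5 x + 4 mod 7:
  x = 0: RHS = 4, y in [2, 5]  -> 2 point(s)
  x = 2: RHS = 1, y in [1, 6]  -> 2 point(s)
  x = 3: RHS = 4, y in [2, 5]  -> 2 point(s)
  x = 4: RHS = 4, y in [2, 5]  -> 2 point(s)
  x = 5: RHS = 0, y in [0]  -> 1 point(s)
Affine points: 9. Add the point at infinity: total = 10.

#E(F_7) = 10


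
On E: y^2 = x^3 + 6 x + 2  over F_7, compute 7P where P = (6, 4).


k = 7 = 111_2 (binary, LSB first: 111)
Double-and-add from P = (6, 4):
  bit 0 = 1: acc = O + (6, 4) = (6, 4)
  bit 1 = 1: acc = (6, 4) + (6, 3) = O
  bit 2 = 1: acc = O + (6, 4) = (6, 4)

7P = (6, 4)


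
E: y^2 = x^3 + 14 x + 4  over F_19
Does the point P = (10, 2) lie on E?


Check whether y^2 = x^3 + 14 x + 4 (mod 19) for (x, y) = (10, 2).
LHS: y^2 = 2^2 mod 19 = 4
RHS: x^3 + 14 x + 4 = 10^3 + 14*10 + 4 mod 19 = 4
LHS = RHS

Yes, on the curve


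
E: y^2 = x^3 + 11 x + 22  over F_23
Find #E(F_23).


For each x in F_23, count y with y^2 = x^3 + 11 x + 22 mod 23:
  x = 2: RHS = 6, y in [11, 12]  -> 2 point(s)
  x = 3: RHS = 13, y in [6, 17]  -> 2 point(s)
  x = 5: RHS = 18, y in [8, 15]  -> 2 point(s)
  x = 8: RHS = 1, y in [1, 22]  -> 2 point(s)
  x = 11: RHS = 2, y in [5, 18]  -> 2 point(s)
  x = 13: RHS = 16, y in [4, 19]  -> 2 point(s)
  x = 16: RHS = 16, y in [4, 19]  -> 2 point(s)
  x = 17: RHS = 16, y in [4, 19]  -> 2 point(s)
  x = 18: RHS = 3, y in [7, 16]  -> 2 point(s)
  x = 19: RHS = 6, y in [11, 12]  -> 2 point(s)
  x = 20: RHS = 8, y in [10, 13]  -> 2 point(s)
Affine points: 22. Add the point at infinity: total = 23.

#E(F_23) = 23


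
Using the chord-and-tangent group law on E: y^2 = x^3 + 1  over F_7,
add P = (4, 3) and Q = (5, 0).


P != Q, so use the chord formula.
s = (y2 - y1) / (x2 - x1) = (4) / (1) mod 7 = 4
x3 = s^2 - x1 - x2 mod 7 = 4^2 - 4 - 5 = 0
y3 = s (x1 - x3) - y1 mod 7 = 4 * (4 - 0) - 3 = 6

P + Q = (0, 6)


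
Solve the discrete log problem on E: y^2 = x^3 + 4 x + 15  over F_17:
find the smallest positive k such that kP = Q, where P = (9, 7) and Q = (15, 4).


Enumerate multiples of P until we hit Q = (15, 4):
  1P = (9, 7)
  2P = (8, 7)
  3P = (0, 10)
  4P = (10, 16)
  5P = (11, 9)
  6P = (15, 4)
Match found at i = 6.

k = 6


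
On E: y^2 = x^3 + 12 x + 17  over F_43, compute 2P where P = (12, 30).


Doubling: s = (3 x1^2 + a) / (2 y1)
s = (3*12^2 + 12) / (2*30) mod 43 = 16
x3 = s^2 - 2 x1 mod 43 = 16^2 - 2*12 = 17
y3 = s (x1 - x3) - y1 mod 43 = 16 * (12 - 17) - 30 = 19

2P = (17, 19)


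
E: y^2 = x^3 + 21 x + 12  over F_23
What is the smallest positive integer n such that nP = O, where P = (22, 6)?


Compute successive multiples of P until we hit O:
  1P = (22, 6)
  2P = (6, 3)
  3P = (21, 10)
  4P = (19, 5)
  5P = (0, 9)
  6P = (10, 7)
  7P = (18, 9)
  8P = (8, 18)
  ... (continuing to 21P)
  21P = O

ord(P) = 21


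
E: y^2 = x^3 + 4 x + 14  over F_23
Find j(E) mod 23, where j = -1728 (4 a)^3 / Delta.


Delta = -16(4 a^3 + 27 b^2) mod 23 = 12
-1728 * (4 a)^3 = -1728 * (4*4)^3 mod 23 = 17
j = 17 * 12^(-1) mod 23 = 11

j = 11 (mod 23)


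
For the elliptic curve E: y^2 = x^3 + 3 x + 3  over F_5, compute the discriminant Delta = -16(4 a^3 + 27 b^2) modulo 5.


4 a^3 + 27 b^2 = 4*3^3 + 27*3^2 = 108 + 243 = 351
Delta = -16 * (351) = -5616
Delta mod 5 = 4

Delta = 4 (mod 5)


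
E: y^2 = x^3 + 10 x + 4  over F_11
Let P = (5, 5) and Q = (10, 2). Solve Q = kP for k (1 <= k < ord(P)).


Enumerate multiples of P until we hit Q = (10, 2):
  1P = (5, 5)
  2P = (10, 2)
Match found at i = 2.

k = 2


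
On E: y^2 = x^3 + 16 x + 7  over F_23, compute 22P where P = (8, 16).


k = 22 = 10110_2 (binary, LSB first: 01101)
Double-and-add from P = (8, 16):
  bit 0 = 0: acc unchanged = O
  bit 1 = 1: acc = O + (9, 12) = (9, 12)
  bit 2 = 1: acc = (9, 12) + (18, 3) = (20, 22)
  bit 3 = 0: acc unchanged = (20, 22)
  bit 4 = 1: acc = (20, 22) + (7, 18) = (21, 6)

22P = (21, 6)


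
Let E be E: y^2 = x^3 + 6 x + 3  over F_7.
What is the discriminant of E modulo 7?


4 a^3 + 27 b^2 = 4*6^3 + 27*3^2 = 864 + 243 = 1107
Delta = -16 * (1107) = -17712
Delta mod 7 = 5

Delta = 5 (mod 7)


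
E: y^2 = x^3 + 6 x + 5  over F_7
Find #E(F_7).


For each x in F_7, count y with y^2 = x^3 + 6 x + 5 mod 7:
  x = 2: RHS = 4, y in [2, 5]  -> 2 point(s)
  x = 3: RHS = 1, y in [1, 6]  -> 2 point(s)
  x = 4: RHS = 2, y in [3, 4]  -> 2 point(s)
Affine points: 6. Add the point at infinity: total = 7.

#E(F_7) = 7


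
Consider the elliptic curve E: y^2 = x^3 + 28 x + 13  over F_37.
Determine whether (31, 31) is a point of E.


Check whether y^2 = x^3 + 28 x + 13 (mod 37) for (x, y) = (31, 31).
LHS: y^2 = 31^2 mod 37 = 36
RHS: x^3 + 28 x + 13 = 31^3 + 28*31 + 13 mod 37 = 36
LHS = RHS

Yes, on the curve


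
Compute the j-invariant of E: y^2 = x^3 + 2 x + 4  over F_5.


Delta = -16(4 a^3 + 27 b^2) mod 5 = 1
-1728 * (4 a)^3 = -1728 * (4*2)^3 mod 5 = 4
j = 4 * 1^(-1) mod 5 = 4

j = 4 (mod 5)


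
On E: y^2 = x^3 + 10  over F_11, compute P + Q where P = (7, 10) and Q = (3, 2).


P != Q, so use the chord formula.
s = (y2 - y1) / (x2 - x1) = (3) / (7) mod 11 = 2
x3 = s^2 - x1 - x2 mod 11 = 2^2 - 7 - 3 = 5
y3 = s (x1 - x3) - y1 mod 11 = 2 * (7 - 5) - 10 = 5

P + Q = (5, 5)


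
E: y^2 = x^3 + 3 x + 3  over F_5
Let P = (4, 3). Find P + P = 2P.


Doubling: s = (3 x1^2 + a) / (2 y1)
s = (3*4^2 + 3) / (2*3) mod 5 = 1
x3 = s^2 - 2 x1 mod 5 = 1^2 - 2*4 = 3
y3 = s (x1 - x3) - y1 mod 5 = 1 * (4 - 3) - 3 = 3

2P = (3, 3)


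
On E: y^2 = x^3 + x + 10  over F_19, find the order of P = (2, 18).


Compute successive multiples of P until we hit O:
  1P = (2, 18)
  2P = (5, 11)
  3P = (9, 11)
  4P = (9, 8)
  5P = (5, 8)
  6P = (2, 1)
  7P = O

ord(P) = 7


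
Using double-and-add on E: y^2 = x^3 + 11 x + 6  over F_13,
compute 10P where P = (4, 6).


k = 10 = 1010_2 (binary, LSB first: 0101)
Double-and-add from P = (4, 6):
  bit 0 = 0: acc unchanged = O
  bit 1 = 1: acc = O + (2, 6) = (2, 6)
  bit 2 = 0: acc unchanged = (2, 6)
  bit 3 = 1: acc = (2, 6) + (7, 6) = (4, 7)

10P = (4, 7)


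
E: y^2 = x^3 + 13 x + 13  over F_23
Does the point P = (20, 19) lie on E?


Check whether y^2 = x^3 + 13 x + 13 (mod 23) for (x, y) = (20, 19).
LHS: y^2 = 19^2 mod 23 = 16
RHS: x^3 + 13 x + 13 = 20^3 + 13*20 + 13 mod 23 = 16
LHS = RHS

Yes, on the curve


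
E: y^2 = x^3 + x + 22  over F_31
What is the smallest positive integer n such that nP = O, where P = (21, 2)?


Compute successive multiples of P until we hit O:
  1P = (21, 2)
  2P = (27, 27)
  3P = (15, 23)
  4P = (15, 8)
  5P = (27, 4)
  6P = (21, 29)
  7P = O

ord(P) = 7


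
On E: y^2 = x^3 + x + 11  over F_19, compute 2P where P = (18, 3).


Doubling: s = (3 x1^2 + a) / (2 y1)
s = (3*18^2 + 1) / (2*3) mod 19 = 7
x3 = s^2 - 2 x1 mod 19 = 7^2 - 2*18 = 13
y3 = s (x1 - x3) - y1 mod 19 = 7 * (18 - 13) - 3 = 13

2P = (13, 13)


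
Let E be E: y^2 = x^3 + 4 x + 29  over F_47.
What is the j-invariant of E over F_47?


Delta = -16(4 a^3 + 27 b^2) mod 47 = 38
-1728 * (4 a)^3 = -1728 * (4*4)^3 mod 47 = 30
j = 30 * 38^(-1) mod 47 = 28

j = 28 (mod 47)


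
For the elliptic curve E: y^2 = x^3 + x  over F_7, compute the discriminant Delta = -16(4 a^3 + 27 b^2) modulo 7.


4 a^3 + 27 b^2 = 4*1^3 + 27*0^2 = 4 + 0 = 4
Delta = -16 * (4) = -64
Delta mod 7 = 6

Delta = 6 (mod 7)


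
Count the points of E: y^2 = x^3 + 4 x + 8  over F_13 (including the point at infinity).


For each x in F_13, count y with y^2 = x^3 + 4 x + 8 mod 13:
  x = 1: RHS = 0, y in [0]  -> 1 point(s)
  x = 4: RHS = 10, y in [6, 7]  -> 2 point(s)
  x = 5: RHS = 10, y in [6, 7]  -> 2 point(s)
  x = 6: RHS = 1, y in [1, 12]  -> 2 point(s)
  x = 12: RHS = 3, y in [4, 9]  -> 2 point(s)
Affine points: 9. Add the point at infinity: total = 10.

#E(F_13) = 10


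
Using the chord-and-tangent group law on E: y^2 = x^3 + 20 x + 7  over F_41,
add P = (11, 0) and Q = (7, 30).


P != Q, so use the chord formula.
s = (y2 - y1) / (x2 - x1) = (30) / (37) mod 41 = 13
x3 = s^2 - x1 - x2 mod 41 = 13^2 - 11 - 7 = 28
y3 = s (x1 - x3) - y1 mod 41 = 13 * (11 - 28) - 0 = 25

P + Q = (28, 25)


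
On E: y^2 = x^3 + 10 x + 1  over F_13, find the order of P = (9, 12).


Compute successive multiples of P until we hit O:
  1P = (9, 12)
  2P = (4, 12)
  3P = (0, 1)
  4P = (1, 5)
  5P = (6, 2)
  6P = (12, 4)
  7P = (2, 4)
  8P = (11, 8)
  ... (continuing to 19P)
  19P = O

ord(P) = 19


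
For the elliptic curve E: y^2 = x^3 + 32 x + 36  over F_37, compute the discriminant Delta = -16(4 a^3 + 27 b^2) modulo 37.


4 a^3 + 27 b^2 = 4*32^3 + 27*36^2 = 131072 + 34992 = 166064
Delta = -16 * (166064) = -2657024
Delta mod 37 = 20

Delta = 20 (mod 37)


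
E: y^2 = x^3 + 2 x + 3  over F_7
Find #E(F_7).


For each x in F_7, count y with y^2 = x^3 + 2 x + 3 mod 7:
  x = 2: RHS = 1, y in [1, 6]  -> 2 point(s)
  x = 3: RHS = 1, y in [1, 6]  -> 2 point(s)
  x = 6: RHS = 0, y in [0]  -> 1 point(s)
Affine points: 5. Add the point at infinity: total = 6.

#E(F_7) = 6


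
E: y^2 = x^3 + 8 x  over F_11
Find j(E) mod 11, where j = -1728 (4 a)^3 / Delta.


Delta = -16(4 a^3 + 27 b^2) mod 11 = 1
-1728 * (4 a)^3 = -1728 * (4*8)^3 mod 11 = 1
j = 1 * 1^(-1) mod 11 = 1

j = 1 (mod 11)


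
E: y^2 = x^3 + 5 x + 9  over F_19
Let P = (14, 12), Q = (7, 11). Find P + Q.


P != Q, so use the chord formula.
s = (y2 - y1) / (x2 - x1) = (18) / (12) mod 19 = 11
x3 = s^2 - x1 - x2 mod 19 = 11^2 - 14 - 7 = 5
y3 = s (x1 - x3) - y1 mod 19 = 11 * (14 - 5) - 12 = 11

P + Q = (5, 11)


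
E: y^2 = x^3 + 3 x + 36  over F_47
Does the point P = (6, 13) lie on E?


Check whether y^2 = x^3 + 3 x + 36 (mod 47) for (x, y) = (6, 13).
LHS: y^2 = 13^2 mod 47 = 28
RHS: x^3 + 3 x + 36 = 6^3 + 3*6 + 36 mod 47 = 35
LHS != RHS

No, not on the curve


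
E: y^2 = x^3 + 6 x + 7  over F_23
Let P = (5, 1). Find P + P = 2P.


Doubling: s = (3 x1^2 + a) / (2 y1)
s = (3*5^2 + 6) / (2*1) mod 23 = 6
x3 = s^2 - 2 x1 mod 23 = 6^2 - 2*5 = 3
y3 = s (x1 - x3) - y1 mod 23 = 6 * (5 - 3) - 1 = 11

2P = (3, 11)


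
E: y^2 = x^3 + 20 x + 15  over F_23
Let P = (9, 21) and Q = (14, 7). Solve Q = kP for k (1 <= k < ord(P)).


Enumerate multiples of P until we hit Q = (14, 7):
  1P = (9, 21)
  2P = (17, 22)
  3P = (6, 11)
  4P = (14, 16)
  5P = (1, 17)
  6P = (19, 20)
  7P = (21, 17)
  8P = (11, 18)
  9P = (11, 5)
  10P = (21, 6)
  11P = (19, 3)
  12P = (1, 6)
  13P = (14, 7)
Match found at i = 13.

k = 13


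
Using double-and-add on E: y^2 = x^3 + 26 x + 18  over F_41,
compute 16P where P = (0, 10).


k = 16 = 10000_2 (binary, LSB first: 00001)
Double-and-add from P = (0, 10):
  bit 0 = 0: acc unchanged = O
  bit 1 = 0: acc unchanged = O
  bit 2 = 0: acc unchanged = O
  bit 3 = 0: acc unchanged = O
  bit 4 = 1: acc = O + (28, 5) = (28, 5)

16P = (28, 5)


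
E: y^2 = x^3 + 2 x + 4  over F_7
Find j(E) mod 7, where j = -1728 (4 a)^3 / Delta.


Delta = -16(4 a^3 + 27 b^2) mod 7 = 3
-1728 * (4 a)^3 = -1728 * (4*2)^3 mod 7 = 1
j = 1 * 3^(-1) mod 7 = 5

j = 5 (mod 7)


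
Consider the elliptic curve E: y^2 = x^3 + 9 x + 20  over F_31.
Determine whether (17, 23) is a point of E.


Check whether y^2 = x^3 + 9 x + 20 (mod 31) for (x, y) = (17, 23).
LHS: y^2 = 23^2 mod 31 = 2
RHS: x^3 + 9 x + 20 = 17^3 + 9*17 + 20 mod 31 = 2
LHS = RHS

Yes, on the curve


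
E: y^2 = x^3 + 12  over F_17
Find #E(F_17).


For each x in F_17, count y with y^2 = x^3 + 0 x + 12 mod 17:
  x = 1: RHS = 13, y in [8, 9]  -> 2 point(s)
  x = 4: RHS = 8, y in [5, 12]  -> 2 point(s)
  x = 5: RHS = 1, y in [1, 16]  -> 2 point(s)
  x = 7: RHS = 15, y in [7, 10]  -> 2 point(s)
  x = 10: RHS = 9, y in [3, 14]  -> 2 point(s)
  x = 11: RHS = 0, y in [0]  -> 1 point(s)
  x = 13: RHS = 16, y in [4, 13]  -> 2 point(s)
  x = 14: RHS = 2, y in [6, 11]  -> 2 point(s)
  x = 15: RHS = 4, y in [2, 15]  -> 2 point(s)
Affine points: 17. Add the point at infinity: total = 18.

#E(F_17) = 18


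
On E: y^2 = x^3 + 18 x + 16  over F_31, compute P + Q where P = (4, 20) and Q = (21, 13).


P != Q, so use the chord formula.
s = (y2 - y1) / (x2 - x1) = (24) / (17) mod 31 = 16
x3 = s^2 - x1 - x2 mod 31 = 16^2 - 4 - 21 = 14
y3 = s (x1 - x3) - y1 mod 31 = 16 * (4 - 14) - 20 = 6

P + Q = (14, 6)


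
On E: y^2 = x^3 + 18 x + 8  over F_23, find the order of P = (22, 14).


Compute successive multiples of P until we hit O:
  1P = (22, 14)
  2P = (4, 11)
  3P = (13, 22)
  4P = (1, 21)
  5P = (18, 0)
  6P = (1, 2)
  7P = (13, 1)
  8P = (4, 12)
  ... (continuing to 10P)
  10P = O

ord(P) = 10


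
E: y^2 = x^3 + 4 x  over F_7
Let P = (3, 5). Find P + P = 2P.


Doubling: s = (3 x1^2 + a) / (2 y1)
s = (3*3^2 + 4) / (2*5) mod 7 = 1
x3 = s^2 - 2 x1 mod 7 = 1^2 - 2*3 = 2
y3 = s (x1 - x3) - y1 mod 7 = 1 * (3 - 2) - 5 = 3

2P = (2, 3)


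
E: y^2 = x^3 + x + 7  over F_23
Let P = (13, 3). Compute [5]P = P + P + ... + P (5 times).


k = 5 = 101_2 (binary, LSB first: 101)
Double-and-add from P = (13, 3):
  bit 0 = 1: acc = O + (13, 3) = (13, 3)
  bit 1 = 0: acc unchanged = (13, 3)
  bit 2 = 1: acc = (13, 3) + (9, 20) = (9, 3)

5P = (9, 3)


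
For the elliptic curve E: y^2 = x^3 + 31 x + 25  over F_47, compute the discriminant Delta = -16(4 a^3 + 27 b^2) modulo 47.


4 a^3 + 27 b^2 = 4*31^3 + 27*25^2 = 119164 + 16875 = 136039
Delta = -16 * (136039) = -2176624
Delta mod 47 = 40

Delta = 40 (mod 47)


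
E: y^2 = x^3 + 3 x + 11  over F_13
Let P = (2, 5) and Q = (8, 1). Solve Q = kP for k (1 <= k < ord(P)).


Enumerate multiples of P until we hit Q = (8, 1):
  1P = (2, 5)
  2P = (8, 12)
  3P = (4, 10)
  4P = (10, 1)
  5P = (11, 6)
  6P = (9, 0)
  7P = (11, 7)
  8P = (10, 12)
  9P = (4, 3)
  10P = (8, 1)
Match found at i = 10.

k = 10


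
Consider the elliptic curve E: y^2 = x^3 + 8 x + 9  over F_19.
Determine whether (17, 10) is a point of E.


Check whether y^2 = x^3 + 8 x + 9 (mod 19) for (x, y) = (17, 10).
LHS: y^2 = 10^2 mod 19 = 5
RHS: x^3 + 8 x + 9 = 17^3 + 8*17 + 9 mod 19 = 4
LHS != RHS

No, not on the curve


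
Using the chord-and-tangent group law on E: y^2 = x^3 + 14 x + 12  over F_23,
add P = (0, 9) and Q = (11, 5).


P != Q, so use the chord formula.
s = (y2 - y1) / (x2 - x1) = (19) / (11) mod 23 = 8
x3 = s^2 - x1 - x2 mod 23 = 8^2 - 0 - 11 = 7
y3 = s (x1 - x3) - y1 mod 23 = 8 * (0 - 7) - 9 = 4

P + Q = (7, 4)


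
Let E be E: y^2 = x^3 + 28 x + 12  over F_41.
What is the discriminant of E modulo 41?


4 a^3 + 27 b^2 = 4*28^3 + 27*12^2 = 87808 + 3888 = 91696
Delta = -16 * (91696) = -1467136
Delta mod 41 = 8

Delta = 8 (mod 41)


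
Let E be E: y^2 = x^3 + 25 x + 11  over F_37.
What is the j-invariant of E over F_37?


Delta = -16(4 a^3 + 27 b^2) mod 37 = 8
-1728 * (4 a)^3 = -1728 * (4*25)^3 mod 37 = 11
j = 11 * 8^(-1) mod 37 = 6

j = 6 (mod 37)


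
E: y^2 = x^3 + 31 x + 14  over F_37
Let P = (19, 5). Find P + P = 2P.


Doubling: s = (3 x1^2 + a) / (2 y1)
s = (3*19^2 + 31) / (2*5) mod 37 = 30
x3 = s^2 - 2 x1 mod 37 = 30^2 - 2*19 = 11
y3 = s (x1 - x3) - y1 mod 37 = 30 * (19 - 11) - 5 = 13

2P = (11, 13)


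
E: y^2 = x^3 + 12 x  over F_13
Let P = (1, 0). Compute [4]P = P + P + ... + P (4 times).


k = 4 = 100_2 (binary, LSB first: 001)
Double-and-add from P = (1, 0):
  bit 0 = 0: acc unchanged = O
  bit 1 = 0: acc unchanged = O
  bit 2 = 1: acc = O + O = O

4P = O


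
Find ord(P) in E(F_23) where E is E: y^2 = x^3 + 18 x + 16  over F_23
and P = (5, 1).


Compute successive multiples of P until we hit O:
  1P = (5, 1)
  2P = (19, 15)
  3P = (0, 4)
  4P = (11, 21)
  5P = (13, 3)
  6P = (18, 13)
  7P = (18, 10)
  8P = (13, 20)
  ... (continuing to 13P)
  13P = O

ord(P) = 13


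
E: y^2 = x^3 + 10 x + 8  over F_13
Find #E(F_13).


For each x in F_13, count y with y^2 = x^3 + 10 x + 8 mod 13:
  x = 2: RHS = 10, y in [6, 7]  -> 2 point(s)
  x = 3: RHS = 0, y in [0]  -> 1 point(s)
  x = 5: RHS = 1, y in [1, 12]  -> 2 point(s)
  x = 10: RHS = 3, y in [4, 9]  -> 2 point(s)
  x = 12: RHS = 10, y in [6, 7]  -> 2 point(s)
Affine points: 9. Add the point at infinity: total = 10.

#E(F_13) = 10


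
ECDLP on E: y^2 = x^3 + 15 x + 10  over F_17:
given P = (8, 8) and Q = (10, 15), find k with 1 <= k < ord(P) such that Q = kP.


Enumerate multiples of P until we hit Q = (10, 15):
  1P = (8, 8)
  2P = (10, 15)
Match found at i = 2.

k = 2


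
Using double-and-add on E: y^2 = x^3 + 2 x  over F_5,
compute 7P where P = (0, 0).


k = 7 = 111_2 (binary, LSB first: 111)
Double-and-add from P = (0, 0):
  bit 0 = 1: acc = O + (0, 0) = (0, 0)
  bit 1 = 1: acc = (0, 0) + O = (0, 0)
  bit 2 = 1: acc = (0, 0) + O = (0, 0)

7P = (0, 0)


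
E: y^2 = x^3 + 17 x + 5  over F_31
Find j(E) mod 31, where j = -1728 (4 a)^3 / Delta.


Delta = -16(4 a^3 + 27 b^2) mod 31 = 20
-1728 * (4 a)^3 = -1728 * (4*17)^3 mod 31 = 23
j = 23 * 20^(-1) mod 31 = 12

j = 12 (mod 31)


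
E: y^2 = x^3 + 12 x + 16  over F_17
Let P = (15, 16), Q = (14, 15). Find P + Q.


P != Q, so use the chord formula.
s = (y2 - y1) / (x2 - x1) = (16) / (16) mod 17 = 1
x3 = s^2 - x1 - x2 mod 17 = 1^2 - 15 - 14 = 6
y3 = s (x1 - x3) - y1 mod 17 = 1 * (15 - 6) - 16 = 10

P + Q = (6, 10)


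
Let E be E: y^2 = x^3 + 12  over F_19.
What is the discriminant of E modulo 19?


4 a^3 + 27 b^2 = 4*0^3 + 27*12^2 = 0 + 3888 = 3888
Delta = -16 * (3888) = -62208
Delta mod 19 = 17

Delta = 17 (mod 19)


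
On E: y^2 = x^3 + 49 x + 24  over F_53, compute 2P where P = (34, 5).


Doubling: s = (3 x1^2 + a) / (2 y1)
s = (3*34^2 + 49) / (2*5) mod 53 = 39
x3 = s^2 - 2 x1 mod 53 = 39^2 - 2*34 = 22
y3 = s (x1 - x3) - y1 mod 53 = 39 * (34 - 22) - 5 = 39

2P = (22, 39)


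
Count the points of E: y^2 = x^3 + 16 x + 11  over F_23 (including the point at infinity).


For each x in F_23, count y with y^2 = x^3 + 16 x + 11 mod 23:
  x = 4: RHS = 1, y in [1, 22]  -> 2 point(s)
  x = 5: RHS = 9, y in [3, 20]  -> 2 point(s)
  x = 6: RHS = 1, y in [1, 22]  -> 2 point(s)
  x = 7: RHS = 6, y in [11, 12]  -> 2 point(s)
  x = 11: RHS = 0, y in [0]  -> 1 point(s)
  x = 13: RHS = 1, y in [1, 22]  -> 2 point(s)
  x = 14: RHS = 12, y in [9, 14]  -> 2 point(s)
  x = 16: RHS = 16, y in [4, 19]  -> 2 point(s)
  x = 18: RHS = 13, y in [6, 17]  -> 2 point(s)
Affine points: 17. Add the point at infinity: total = 18.

#E(F_23) = 18


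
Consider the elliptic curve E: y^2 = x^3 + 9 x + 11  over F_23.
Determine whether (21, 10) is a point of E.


Check whether y^2 = x^3 + 9 x + 11 (mod 23) for (x, y) = (21, 10).
LHS: y^2 = 10^2 mod 23 = 8
RHS: x^3 + 9 x + 11 = 21^3 + 9*21 + 11 mod 23 = 8
LHS = RHS

Yes, on the curve


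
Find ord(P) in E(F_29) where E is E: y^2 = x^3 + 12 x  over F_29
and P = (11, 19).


Compute successive multiples of P until we hit O:
  1P = (11, 19)
  2P = (16, 24)
  3P = (3, 18)
  4P = (20, 27)
  5P = (26, 16)
  6P = (28, 25)
  7P = (12, 25)
  8P = (13, 27)
  ... (continuing to 34P)
  34P = O

ord(P) = 34


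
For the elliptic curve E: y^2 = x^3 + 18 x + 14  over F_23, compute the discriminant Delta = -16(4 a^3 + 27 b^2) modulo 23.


4 a^3 + 27 b^2 = 4*18^3 + 27*14^2 = 23328 + 5292 = 28620
Delta = -16 * (28620) = -457920
Delta mod 23 = 10

Delta = 10 (mod 23)


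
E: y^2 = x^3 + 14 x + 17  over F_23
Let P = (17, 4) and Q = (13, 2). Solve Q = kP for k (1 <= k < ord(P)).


Enumerate multiples of P until we hit Q = (13, 2):
  1P = (17, 4)
  2P = (16, 17)
  3P = (21, 2)
  4P = (14, 6)
  5P = (18, 12)
  6P = (6, 15)
  7P = (1, 3)
  8P = (13, 2)
Match found at i = 8.

k = 8


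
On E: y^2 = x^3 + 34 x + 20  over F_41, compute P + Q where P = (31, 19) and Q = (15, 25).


P != Q, so use the chord formula.
s = (y2 - y1) / (x2 - x1) = (6) / (25) mod 41 = 15
x3 = s^2 - x1 - x2 mod 41 = 15^2 - 31 - 15 = 15
y3 = s (x1 - x3) - y1 mod 41 = 15 * (31 - 15) - 19 = 16

P + Q = (15, 16)


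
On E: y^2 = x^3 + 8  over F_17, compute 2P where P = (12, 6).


Doubling: s = (3 x1^2 + a) / (2 y1)
s = (3*12^2 + 0) / (2*6) mod 17 = 2
x3 = s^2 - 2 x1 mod 17 = 2^2 - 2*12 = 14
y3 = s (x1 - x3) - y1 mod 17 = 2 * (12 - 14) - 6 = 7

2P = (14, 7)


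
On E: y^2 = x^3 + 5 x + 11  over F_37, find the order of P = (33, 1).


Compute successive multiples of P until we hit O:
  1P = (33, 1)
  2P = (35, 20)
  3P = (13, 4)
  4P = (32, 34)
  5P = (25, 31)
  6P = (0, 14)
  7P = (3, 4)
  8P = (11, 19)
  ... (continuing to 31P)
  31P = O

ord(P) = 31


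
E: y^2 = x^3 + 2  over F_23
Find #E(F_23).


For each x in F_23, count y with y^2 = x^3 + 0 x + 2 mod 23:
  x = 0: RHS = 2, y in [5, 18]  -> 2 point(s)
  x = 1: RHS = 3, y in [7, 16]  -> 2 point(s)
  x = 3: RHS = 6, y in [11, 12]  -> 2 point(s)
  x = 5: RHS = 12, y in [9, 14]  -> 2 point(s)
  x = 7: RHS = 0, y in [0]  -> 1 point(s)
  x = 8: RHS = 8, y in [10, 13]  -> 2 point(s)
  x = 9: RHS = 18, y in [8, 15]  -> 2 point(s)
  x = 10: RHS = 13, y in [6, 17]  -> 2 point(s)
  x = 14: RHS = 9, y in [3, 20]  -> 2 point(s)
  x = 16: RHS = 4, y in [2, 21]  -> 2 point(s)
  x = 17: RHS = 16, y in [4, 19]  -> 2 point(s)
  x = 22: RHS = 1, y in [1, 22]  -> 2 point(s)
Affine points: 23. Add the point at infinity: total = 24.

#E(F_23) = 24


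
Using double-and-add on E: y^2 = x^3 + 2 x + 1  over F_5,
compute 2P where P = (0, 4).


k = 2 = 10_2 (binary, LSB first: 01)
Double-and-add from P = (0, 4):
  bit 0 = 0: acc unchanged = O
  bit 1 = 1: acc = O + (1, 2) = (1, 2)

2P = (1, 2)


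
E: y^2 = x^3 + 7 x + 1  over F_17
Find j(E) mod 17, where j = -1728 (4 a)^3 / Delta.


Delta = -16(4 a^3 + 27 b^2) mod 17 = 5
-1728 * (4 a)^3 = -1728 * (4*7)^3 mod 17 = 13
j = 13 * 5^(-1) mod 17 = 6

j = 6 (mod 17)


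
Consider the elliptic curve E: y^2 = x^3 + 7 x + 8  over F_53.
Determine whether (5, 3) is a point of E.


Check whether y^2 = x^3 + 7 x + 8 (mod 53) for (x, y) = (5, 3).
LHS: y^2 = 3^2 mod 53 = 9
RHS: x^3 + 7 x + 8 = 5^3 + 7*5 + 8 mod 53 = 9
LHS = RHS

Yes, on the curve


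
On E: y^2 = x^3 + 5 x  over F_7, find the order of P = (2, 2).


Compute successive multiples of P until we hit O:
  1P = (2, 2)
  2P = (4, 0)
  3P = (2, 5)
  4P = O

ord(P) = 4


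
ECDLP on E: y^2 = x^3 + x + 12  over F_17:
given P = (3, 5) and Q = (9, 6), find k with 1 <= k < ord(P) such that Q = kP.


Enumerate multiples of P until we hit Q = (9, 6):
  1P = (3, 5)
  2P = (10, 6)
  3P = (12, 1)
  4P = (15, 6)
  5P = (14, 4)
  6P = (9, 11)
  7P = (6, 9)
  8P = (6, 8)
  9P = (9, 6)
Match found at i = 9.

k = 9


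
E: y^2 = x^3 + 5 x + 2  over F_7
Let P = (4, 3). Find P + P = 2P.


Doubling: s = (3 x1^2 + a) / (2 y1)
s = (3*4^2 + 5) / (2*3) mod 7 = 3
x3 = s^2 - 2 x1 mod 7 = 3^2 - 2*4 = 1
y3 = s (x1 - x3) - y1 mod 7 = 3 * (4 - 1) - 3 = 6

2P = (1, 6)


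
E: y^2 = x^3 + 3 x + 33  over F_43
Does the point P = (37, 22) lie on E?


Check whether y^2 = x^3 + 3 x + 33 (mod 43) for (x, y) = (37, 22).
LHS: y^2 = 22^2 mod 43 = 11
RHS: x^3 + 3 x + 33 = 37^3 + 3*37 + 33 mod 43 = 14
LHS != RHS

No, not on the curve


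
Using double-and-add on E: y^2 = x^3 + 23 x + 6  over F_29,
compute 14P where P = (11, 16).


k = 14 = 1110_2 (binary, LSB first: 0111)
Double-and-add from P = (11, 16):
  bit 0 = 0: acc unchanged = O
  bit 1 = 1: acc = O + (16, 27) = (16, 27)
  bit 2 = 1: acc = (16, 27) + (1, 1) = (19, 20)
  bit 3 = 1: acc = (19, 20) + (22, 16) = (22, 13)

14P = (22, 13)


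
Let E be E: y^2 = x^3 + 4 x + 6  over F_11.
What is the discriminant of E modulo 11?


4 a^3 + 27 b^2 = 4*4^3 + 27*6^2 = 256 + 972 = 1228
Delta = -16 * (1228) = -19648
Delta mod 11 = 9

Delta = 9 (mod 11)


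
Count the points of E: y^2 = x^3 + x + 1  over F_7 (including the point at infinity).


For each x in F_7, count y with y^2 = x^3 + 1 x + 1 mod 7:
  x = 0: RHS = 1, y in [1, 6]  -> 2 point(s)
  x = 2: RHS = 4, y in [2, 5]  -> 2 point(s)
Affine points: 4. Add the point at infinity: total = 5.

#E(F_7) = 5


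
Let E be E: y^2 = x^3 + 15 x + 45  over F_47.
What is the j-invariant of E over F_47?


Delta = -16(4 a^3 + 27 b^2) mod 47 = 23
-1728 * (4 a)^3 = -1728 * (4*15)^3 mod 47 = 9
j = 9 * 23^(-1) mod 47 = 29

j = 29 (mod 47)


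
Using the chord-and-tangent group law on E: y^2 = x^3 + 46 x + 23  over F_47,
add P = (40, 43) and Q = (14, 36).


P != Q, so use the chord formula.
s = (y2 - y1) / (x2 - x1) = (40) / (21) mod 47 = 31
x3 = s^2 - x1 - x2 mod 47 = 31^2 - 40 - 14 = 14
y3 = s (x1 - x3) - y1 mod 47 = 31 * (40 - 14) - 43 = 11

P + Q = (14, 11)


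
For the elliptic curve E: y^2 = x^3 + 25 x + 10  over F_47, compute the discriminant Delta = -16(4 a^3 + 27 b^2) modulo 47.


4 a^3 + 27 b^2 = 4*25^3 + 27*10^2 = 62500 + 2700 = 65200
Delta = -16 * (65200) = -1043200
Delta mod 47 = 12

Delta = 12 (mod 47)


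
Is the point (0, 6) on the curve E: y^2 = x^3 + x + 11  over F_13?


Check whether y^2 = x^3 + 1 x + 11 (mod 13) for (x, y) = (0, 6).
LHS: y^2 = 6^2 mod 13 = 10
RHS: x^3 + 1 x + 11 = 0^3 + 1*0 + 11 mod 13 = 11
LHS != RHS

No, not on the curve


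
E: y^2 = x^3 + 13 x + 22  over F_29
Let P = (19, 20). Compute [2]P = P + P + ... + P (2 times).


k = 2 = 10_2 (binary, LSB first: 01)
Double-and-add from P = (19, 20):
  bit 0 = 0: acc unchanged = O
  bit 1 = 1: acc = O + (4, 14) = (4, 14)

2P = (4, 14)


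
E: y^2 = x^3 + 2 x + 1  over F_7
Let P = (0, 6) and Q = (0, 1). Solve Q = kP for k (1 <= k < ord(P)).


Enumerate multiples of P until we hit Q = (0, 1):
  1P = (0, 6)
  2P = (1, 2)
  3P = (1, 5)
  4P = (0, 1)
Match found at i = 4.

k = 4


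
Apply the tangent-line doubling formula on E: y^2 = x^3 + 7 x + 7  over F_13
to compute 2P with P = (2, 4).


Doubling: s = (3 x1^2 + a) / (2 y1)
s = (3*2^2 + 7) / (2*4) mod 13 = 4
x3 = s^2 - 2 x1 mod 13 = 4^2 - 2*2 = 12
y3 = s (x1 - x3) - y1 mod 13 = 4 * (2 - 12) - 4 = 8

2P = (12, 8)


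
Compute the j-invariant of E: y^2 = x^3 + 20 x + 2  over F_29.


Delta = -16(4 a^3 + 27 b^2) mod 29 = 7
-1728 * (4 a)^3 = -1728 * (4*20)^3 mod 29 = 2
j = 2 * 7^(-1) mod 29 = 21

j = 21 (mod 29)


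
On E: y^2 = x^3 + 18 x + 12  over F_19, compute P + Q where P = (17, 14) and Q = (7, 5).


P != Q, so use the chord formula.
s = (y2 - y1) / (x2 - x1) = (10) / (9) mod 19 = 18
x3 = s^2 - x1 - x2 mod 19 = 18^2 - 17 - 7 = 15
y3 = s (x1 - x3) - y1 mod 19 = 18 * (17 - 15) - 14 = 3

P + Q = (15, 3)


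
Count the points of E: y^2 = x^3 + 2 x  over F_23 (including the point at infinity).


For each x in F_23, count y with y^2 = x^3 + 2 x + 0 mod 23:
  x = 0: RHS = 0, y in [0]  -> 1 point(s)
  x = 1: RHS = 3, y in [7, 16]  -> 2 point(s)
  x = 2: RHS = 12, y in [9, 14]  -> 2 point(s)
  x = 4: RHS = 3, y in [7, 16]  -> 2 point(s)
  x = 7: RHS = 12, y in [9, 14]  -> 2 point(s)
  x = 10: RHS = 8, y in [10, 13]  -> 2 point(s)
  x = 12: RHS = 4, y in [2, 21]  -> 2 point(s)
  x = 14: RHS = 12, y in [9, 14]  -> 2 point(s)
  x = 15: RHS = 1, y in [1, 22]  -> 2 point(s)
  x = 17: RHS = 2, y in [5, 18]  -> 2 point(s)
  x = 18: RHS = 3, y in [7, 16]  -> 2 point(s)
  x = 20: RHS = 13, y in [6, 17]  -> 2 point(s)
Affine points: 23. Add the point at infinity: total = 24.

#E(F_23) = 24


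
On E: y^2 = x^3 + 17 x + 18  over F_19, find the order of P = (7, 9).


Compute successive multiples of P until we hit O:
  1P = (7, 9)
  2P = (16, 4)
  3P = (1, 13)
  4P = (3, 1)
  5P = (13, 17)
  6P = (5, 0)
  7P = (13, 2)
  8P = (3, 18)
  ... (continuing to 12P)
  12P = O

ord(P) = 12


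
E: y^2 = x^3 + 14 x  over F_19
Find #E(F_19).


For each x in F_19, count y with y^2 = x^3 + 14 x + 0 mod 19:
  x = 0: RHS = 0, y in [0]  -> 1 point(s)
  x = 2: RHS = 17, y in [6, 13]  -> 2 point(s)
  x = 4: RHS = 6, y in [5, 14]  -> 2 point(s)
  x = 5: RHS = 5, y in [9, 10]  -> 2 point(s)
  x = 7: RHS = 4, y in [2, 17]  -> 2 point(s)
  x = 8: RHS = 16, y in [4, 15]  -> 2 point(s)
  x = 9: RHS = 0, y in [0]  -> 1 point(s)
  x = 10: RHS = 0, y in [0]  -> 1 point(s)
  x = 13: RHS = 4, y in [2, 17]  -> 2 point(s)
  x = 16: RHS = 7, y in [8, 11]  -> 2 point(s)
  x = 18: RHS = 4, y in [2, 17]  -> 2 point(s)
Affine points: 19. Add the point at infinity: total = 20.

#E(F_19) = 20


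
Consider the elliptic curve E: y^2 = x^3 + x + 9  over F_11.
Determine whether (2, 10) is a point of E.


Check whether y^2 = x^3 + 1 x + 9 (mod 11) for (x, y) = (2, 10).
LHS: y^2 = 10^2 mod 11 = 1
RHS: x^3 + 1 x + 9 = 2^3 + 1*2 + 9 mod 11 = 8
LHS != RHS

No, not on the curve


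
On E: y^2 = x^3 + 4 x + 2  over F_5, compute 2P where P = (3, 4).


Doubling: s = (3 x1^2 + a) / (2 y1)
s = (3*3^2 + 4) / (2*4) mod 5 = 2
x3 = s^2 - 2 x1 mod 5 = 2^2 - 2*3 = 3
y3 = s (x1 - x3) - y1 mod 5 = 2 * (3 - 3) - 4 = 1

2P = (3, 1)


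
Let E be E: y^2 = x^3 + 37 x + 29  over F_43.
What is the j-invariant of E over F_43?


Delta = -16(4 a^3 + 27 b^2) mod 43 = 16
-1728 * (4 a)^3 = -1728 * (4*37)^3 mod 43 = 39
j = 39 * 16^(-1) mod 43 = 32

j = 32 (mod 43)


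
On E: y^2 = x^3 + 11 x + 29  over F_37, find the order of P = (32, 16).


Compute successive multiples of P until we hit O:
  1P = (32, 16)
  2P = (35, 6)
  3P = (14, 35)
  4P = (29, 24)
  5P = (16, 3)
  6P = (19, 20)
  7P = (22, 35)
  8P = (4, 27)
  ... (continuing to 30P)
  30P = O

ord(P) = 30


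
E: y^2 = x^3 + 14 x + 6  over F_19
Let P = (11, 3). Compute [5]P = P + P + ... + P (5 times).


k = 5 = 101_2 (binary, LSB first: 101)
Double-and-add from P = (11, 3):
  bit 0 = 1: acc = O + (11, 3) = (11, 3)
  bit 1 = 0: acc unchanged = (11, 3)
  bit 2 = 1: acc = (11, 3) + (5, 7) = (14, 18)

5P = (14, 18)


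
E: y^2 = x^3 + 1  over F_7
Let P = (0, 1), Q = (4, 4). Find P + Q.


P != Q, so use the chord formula.
s = (y2 - y1) / (x2 - x1) = (3) / (4) mod 7 = 6
x3 = s^2 - x1 - x2 mod 7 = 6^2 - 0 - 4 = 4
y3 = s (x1 - x3) - y1 mod 7 = 6 * (0 - 4) - 1 = 3

P + Q = (4, 3)


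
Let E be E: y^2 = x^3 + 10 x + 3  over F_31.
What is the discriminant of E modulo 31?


4 a^3 + 27 b^2 = 4*10^3 + 27*3^2 = 4000 + 243 = 4243
Delta = -16 * (4243) = -67888
Delta mod 31 = 2

Delta = 2 (mod 31)


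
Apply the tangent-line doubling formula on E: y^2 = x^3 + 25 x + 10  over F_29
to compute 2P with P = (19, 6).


Doubling: s = (3 x1^2 + a) / (2 y1)
s = (3*19^2 + 25) / (2*6) mod 29 = 15
x3 = s^2 - 2 x1 mod 29 = 15^2 - 2*19 = 13
y3 = s (x1 - x3) - y1 mod 29 = 15 * (19 - 13) - 6 = 26

2P = (13, 26)


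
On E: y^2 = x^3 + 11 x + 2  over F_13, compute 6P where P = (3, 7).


k = 6 = 110_2 (binary, LSB first: 011)
Double-and-add from P = (3, 7):
  bit 0 = 0: acc unchanged = O
  bit 1 = 1: acc = O + (8, 11) = (8, 11)
  bit 2 = 1: acc = (8, 11) + (1, 1) = (1, 12)

6P = (1, 12)


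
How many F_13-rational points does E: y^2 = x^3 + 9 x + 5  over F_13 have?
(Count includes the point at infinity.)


For each x in F_13, count y with y^2 = x^3 + 9 x + 5 mod 13:
  x = 4: RHS = 1, y in [1, 12]  -> 2 point(s)
  x = 8: RHS = 4, y in [2, 11]  -> 2 point(s)
  x = 9: RHS = 9, y in [3, 10]  -> 2 point(s)
  x = 10: RHS = 3, y in [4, 9]  -> 2 point(s)
Affine points: 8. Add the point at infinity: total = 9.

#E(F_13) = 9


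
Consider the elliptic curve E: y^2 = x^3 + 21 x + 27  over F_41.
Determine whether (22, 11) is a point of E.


Check whether y^2 = x^3 + 21 x + 27 (mod 41) for (x, y) = (22, 11).
LHS: y^2 = 11^2 mod 41 = 39
RHS: x^3 + 21 x + 27 = 22^3 + 21*22 + 27 mod 41 = 26
LHS != RHS

No, not on the curve


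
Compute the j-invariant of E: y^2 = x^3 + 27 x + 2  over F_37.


Delta = -16(4 a^3 + 27 b^2) mod 37 = 1
-1728 * (4 a)^3 = -1728 * (4*27)^3 mod 37 = 36
j = 36 * 1^(-1) mod 37 = 36

j = 36 (mod 37)


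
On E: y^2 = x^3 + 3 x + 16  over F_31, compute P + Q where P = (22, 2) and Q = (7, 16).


P != Q, so use the chord formula.
s = (y2 - y1) / (x2 - x1) = (14) / (16) mod 31 = 28
x3 = s^2 - x1 - x2 mod 31 = 28^2 - 22 - 7 = 11
y3 = s (x1 - x3) - y1 mod 31 = 28 * (22 - 11) - 2 = 27

P + Q = (11, 27)


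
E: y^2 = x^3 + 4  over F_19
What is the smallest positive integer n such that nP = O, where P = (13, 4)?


Compute successive multiples of P until we hit O:
  1P = (13, 4)
  2P = (9, 12)
  3P = (1, 10)
  4P = (10, 4)
  5P = (15, 15)
  6P = (7, 10)
  7P = (0, 2)
  8P = (4, 12)
  ... (continuing to 21P)
  21P = O

ord(P) = 21


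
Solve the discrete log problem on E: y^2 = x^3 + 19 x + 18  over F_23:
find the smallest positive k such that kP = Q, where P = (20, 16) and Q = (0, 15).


Enumerate multiples of P until we hit Q = (0, 15):
  1P = (20, 16)
  2P = (6, 7)
  3P = (21, 8)
  4P = (0, 8)
  5P = (5, 13)
  6P = (10, 9)
  7P = (2, 15)
  8P = (13, 1)
  9P = (19, 19)
  10P = (16, 18)
  11P = (16, 5)
  12P = (19, 4)
  13P = (13, 22)
  14P = (2, 8)
  15P = (10, 14)
  16P = (5, 10)
  17P = (0, 15)
Match found at i = 17.

k = 17


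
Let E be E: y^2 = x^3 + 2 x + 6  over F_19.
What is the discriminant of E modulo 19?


4 a^3 + 27 b^2 = 4*2^3 + 27*6^2 = 32 + 972 = 1004
Delta = -16 * (1004) = -16064
Delta mod 19 = 10

Delta = 10 (mod 19)


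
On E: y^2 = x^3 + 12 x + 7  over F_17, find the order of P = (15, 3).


Compute successive multiples of P until we hit O:
  1P = (15, 3)
  2P = (3, 11)
  3P = (7, 3)
  4P = (12, 14)
  5P = (11, 5)
  6P = (4, 0)
  7P = (11, 12)
  8P = (12, 3)
  ... (continuing to 12P)
  12P = O

ord(P) = 12


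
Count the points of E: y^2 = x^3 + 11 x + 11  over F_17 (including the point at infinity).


For each x in F_17, count y with y^2 = x^3 + 11 x + 11 mod 17:
  x = 4: RHS = 0, y in [0]  -> 1 point(s)
  x = 5: RHS = 4, y in [2, 15]  -> 2 point(s)
  x = 6: RHS = 4, y in [2, 15]  -> 2 point(s)
  x = 8: RHS = 16, y in [4, 13]  -> 2 point(s)
  x = 10: RHS = 16, y in [4, 13]  -> 2 point(s)
  x = 11: RHS = 1, y in [1, 16]  -> 2 point(s)
  x = 12: RHS = 1, y in [1, 16]  -> 2 point(s)
  x = 14: RHS = 2, y in [6, 11]  -> 2 point(s)
  x = 15: RHS = 15, y in [7, 10]  -> 2 point(s)
  x = 16: RHS = 16, y in [4, 13]  -> 2 point(s)
Affine points: 19. Add the point at infinity: total = 20.

#E(F_17) = 20


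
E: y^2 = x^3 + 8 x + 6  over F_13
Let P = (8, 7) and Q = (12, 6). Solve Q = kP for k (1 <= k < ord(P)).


Enumerate multiples of P until we hit Q = (12, 6):
  1P = (8, 7)
  2P = (9, 1)
  3P = (6, 7)
  4P = (12, 6)
Match found at i = 4.

k = 4


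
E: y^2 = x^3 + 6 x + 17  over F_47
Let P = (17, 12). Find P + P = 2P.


Doubling: s = (3 x1^2 + a) / (2 y1)
s = (3*17^2 + 6) / (2*12) mod 47 = 7
x3 = s^2 - 2 x1 mod 47 = 7^2 - 2*17 = 15
y3 = s (x1 - x3) - y1 mod 47 = 7 * (17 - 15) - 12 = 2

2P = (15, 2)


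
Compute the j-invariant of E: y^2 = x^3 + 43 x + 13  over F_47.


Delta = -16(4 a^3 + 27 b^2) mod 47 = 37
-1728 * (4 a)^3 = -1728 * (4*43)^3 mod 47 = 17
j = 17 * 37^(-1) mod 47 = 3

j = 3 (mod 47)


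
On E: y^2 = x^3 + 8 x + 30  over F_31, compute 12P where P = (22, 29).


k = 12 = 1100_2 (binary, LSB first: 0011)
Double-and-add from P = (22, 29):
  bit 0 = 0: acc unchanged = O
  bit 1 = 0: acc unchanged = O
  bit 2 = 1: acc = O + (10, 5) = (10, 5)
  bit 3 = 1: acc = (10, 5) + (16, 21) = (19, 2)

12P = (19, 2)
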